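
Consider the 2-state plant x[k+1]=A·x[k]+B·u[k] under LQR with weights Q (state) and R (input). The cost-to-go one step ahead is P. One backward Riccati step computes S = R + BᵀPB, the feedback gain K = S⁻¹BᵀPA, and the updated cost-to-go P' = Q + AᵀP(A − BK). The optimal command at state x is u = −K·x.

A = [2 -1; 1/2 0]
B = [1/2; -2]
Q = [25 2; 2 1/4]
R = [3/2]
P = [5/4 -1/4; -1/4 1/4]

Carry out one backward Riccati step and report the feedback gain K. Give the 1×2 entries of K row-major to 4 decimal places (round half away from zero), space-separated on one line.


BᵀP = [1.1250 -0.6250]
S = R + BᵀPB = [3/2] + [1.8125] = [3.3125]
BᵀPA = [1.9375 -1.1250]
K = S⁻¹·BᵀPA = [0.5849 -0.3396]
A−BK = [1.7075 -0.8302; 1.6698 -0.6792]
AᵀP(A−BK) = [3.4292 -1.7170; -1.7170 0.8679]
P' = Q + AᵀP(A−BK) = [28.4292 0.2830; 0.2830 1.1179]
tr(P') = 29.5472

0.5849 -0.3396


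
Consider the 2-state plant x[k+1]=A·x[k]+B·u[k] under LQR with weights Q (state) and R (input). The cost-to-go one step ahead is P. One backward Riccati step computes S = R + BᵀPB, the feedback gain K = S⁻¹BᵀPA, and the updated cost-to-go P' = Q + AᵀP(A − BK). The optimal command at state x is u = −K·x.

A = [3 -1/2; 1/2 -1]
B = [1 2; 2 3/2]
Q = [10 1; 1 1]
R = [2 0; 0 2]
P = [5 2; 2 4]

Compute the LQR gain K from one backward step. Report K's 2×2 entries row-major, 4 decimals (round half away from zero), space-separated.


-0.3115 -0.3238 1.2623 -0.1352

BᵀP = [9.0000 10.0000; 13.0000 10.0000]
S = R + BᵀPB = [2 0; 0 2] + [29.0000 33.0000; 33.0000 41.0000] = [31.0000 33.0000; 33.0000 43.0000]
BᵀPA = [32.0000 -14.5000; 44.0000 -16.5000]
K = S⁻¹·BᵀPA = [-0.3115 -0.3238; 1.2623 -0.1352]
A−BK = [0.7869 0.0943; -0.7705 -0.1496]
AᵀP(A−BK) = [6.4262 0.3115; 0.3115 0.3238]
P' = Q + AᵀP(A−BK) = [16.4262 1.3115; 1.3115 1.3238]
tr(P') = 17.7500


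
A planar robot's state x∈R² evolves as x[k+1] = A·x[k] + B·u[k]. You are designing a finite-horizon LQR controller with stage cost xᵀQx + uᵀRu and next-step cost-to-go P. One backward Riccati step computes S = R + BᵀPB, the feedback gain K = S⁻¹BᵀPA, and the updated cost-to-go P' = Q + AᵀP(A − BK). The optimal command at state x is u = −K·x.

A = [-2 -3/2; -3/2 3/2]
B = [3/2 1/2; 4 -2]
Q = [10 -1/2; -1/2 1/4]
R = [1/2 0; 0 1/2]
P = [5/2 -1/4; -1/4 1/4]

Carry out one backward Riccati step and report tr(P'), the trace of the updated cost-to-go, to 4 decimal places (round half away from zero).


12.4068

BᵀP = [2.7500 0.6250; 1.7500 -0.6250]
S = R + BᵀPB = [1/2 0; 0 1/2] + [6.6250 0.1250; 0.1250 2.1250] = [7.1250 0.1250; 0.1250 2.6250]
BᵀPA = [-6.4375 -3.1875; -2.5625 -3.5625]
K = S⁻¹·BᵀPA = [-0.8871 -0.4239; -0.9339 -1.3370]
A−BK = [-0.2023 -0.1957; 0.1806 0.5217]
AᵀP(A−BK) = [0.9584 0.9701; 0.9701 1.1984]
P' = Q + AᵀP(A−BK) = [10.9584 0.4701; 0.4701 1.4484]
tr(P') = 12.4068


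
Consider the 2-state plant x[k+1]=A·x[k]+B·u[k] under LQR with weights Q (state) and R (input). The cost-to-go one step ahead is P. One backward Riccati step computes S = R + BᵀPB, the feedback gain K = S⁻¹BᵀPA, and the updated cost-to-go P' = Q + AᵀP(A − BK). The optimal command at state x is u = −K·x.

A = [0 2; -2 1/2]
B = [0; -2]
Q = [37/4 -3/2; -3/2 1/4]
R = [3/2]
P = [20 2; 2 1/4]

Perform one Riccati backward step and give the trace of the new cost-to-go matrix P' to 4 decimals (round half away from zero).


BᵀP = [-4.0000 -0.5000]
S = R + BᵀPB = [3/2] + [1.0000] = [2.5000]
BᵀPA = [1.0000 -8.2500]
K = S⁻¹·BᵀPA = [0.4000 -3.3000]
A−BK = [0.0000 2.0000; -1.2000 -6.1000]
AᵀP(A−BK) = [0.6000 -4.9500; -4.9500 56.8375]
P' = Q + AᵀP(A−BK) = [9.8500 -6.4500; -6.4500 57.0875]
tr(P') = 66.9375

66.9375


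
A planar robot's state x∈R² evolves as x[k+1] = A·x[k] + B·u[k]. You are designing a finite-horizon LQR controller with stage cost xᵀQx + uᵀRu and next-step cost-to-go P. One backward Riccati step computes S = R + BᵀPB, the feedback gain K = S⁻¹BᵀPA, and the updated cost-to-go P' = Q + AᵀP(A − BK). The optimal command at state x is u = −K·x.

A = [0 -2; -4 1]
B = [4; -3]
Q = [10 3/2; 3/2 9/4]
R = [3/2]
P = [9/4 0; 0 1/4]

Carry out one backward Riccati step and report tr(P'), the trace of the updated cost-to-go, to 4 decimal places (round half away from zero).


BᵀP = [9.0000 -0.7500]
S = R + BᵀPB = [3/2] + [38.2500] = [39.7500]
BᵀPA = [3.0000 -18.7500]
K = S⁻¹·BᵀPA = [0.0755 -0.4717]
A−BK = [-0.3019 -0.1132; -3.7736 -0.4151]
AᵀP(A−BK) = [3.7736 0.4151; 0.4151 0.4057]
P' = Q + AᵀP(A−BK) = [13.7736 1.9151; 1.9151 2.6557]
tr(P') = 16.4292

16.4292


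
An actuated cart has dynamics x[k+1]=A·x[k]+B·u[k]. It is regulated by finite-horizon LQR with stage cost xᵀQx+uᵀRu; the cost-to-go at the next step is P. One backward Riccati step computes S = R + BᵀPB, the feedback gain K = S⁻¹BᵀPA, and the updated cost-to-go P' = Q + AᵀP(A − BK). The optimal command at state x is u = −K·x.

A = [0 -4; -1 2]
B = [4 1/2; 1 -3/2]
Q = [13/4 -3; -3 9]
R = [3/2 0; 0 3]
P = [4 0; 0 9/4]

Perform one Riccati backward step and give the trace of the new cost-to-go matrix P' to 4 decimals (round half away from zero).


BᵀP = [16.0000 2.2500; 2.0000 -3.3750]
S = R + BᵀPB = [3/2 0; 0 3] + [66.2500 4.6250; 4.6250 6.0625] = [67.7500 4.6250; 4.6250 9.0625]
BᵀPA = [-2.2500 -59.5000; 3.3750 -14.7500]
K = S⁻¹·BᵀPA = [-0.0607 -0.7948; 0.4034 -1.2220]
A−BK = [0.0413 -0.2098; -0.3341 0.9619]
AᵀP(A−BK) = [0.7518 -2.1642; -2.1642 7.6849]
P' = Q + AᵀP(A−BK) = [4.0018 -5.1642; -5.1642 16.6849]
tr(P') = 20.6866

20.6866


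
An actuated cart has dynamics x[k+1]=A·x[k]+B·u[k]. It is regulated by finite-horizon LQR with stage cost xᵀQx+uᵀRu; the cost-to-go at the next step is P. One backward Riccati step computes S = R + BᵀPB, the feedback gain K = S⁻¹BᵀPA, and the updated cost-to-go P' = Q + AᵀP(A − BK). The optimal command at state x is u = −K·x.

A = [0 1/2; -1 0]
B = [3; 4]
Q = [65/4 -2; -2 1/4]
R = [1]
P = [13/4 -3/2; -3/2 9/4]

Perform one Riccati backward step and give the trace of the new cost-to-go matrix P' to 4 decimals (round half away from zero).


18.7769

BᵀP = [3.7500 4.5000]
S = R + BᵀPB = [1] + [29.2500] = [30.2500]
BᵀPA = [-4.5000 1.8750]
K = S⁻¹·BᵀPA = [-0.1488 0.0620]
A−BK = [0.4463 0.3140; -0.4050 -0.2479]
AᵀP(A−BK) = [1.5806 1.0289; 1.0289 0.6963]
P' = Q + AᵀP(A−BK) = [17.8306 -0.9711; -0.9711 0.9463]
tr(P') = 18.7769


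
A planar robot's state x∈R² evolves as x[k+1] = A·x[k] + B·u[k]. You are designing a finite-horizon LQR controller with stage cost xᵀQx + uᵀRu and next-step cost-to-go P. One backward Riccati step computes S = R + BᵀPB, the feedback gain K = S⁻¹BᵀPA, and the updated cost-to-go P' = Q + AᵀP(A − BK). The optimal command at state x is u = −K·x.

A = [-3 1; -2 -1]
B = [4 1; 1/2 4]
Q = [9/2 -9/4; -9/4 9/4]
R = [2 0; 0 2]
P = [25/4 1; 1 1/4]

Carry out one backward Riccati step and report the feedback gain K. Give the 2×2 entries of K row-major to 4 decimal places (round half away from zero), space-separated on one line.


-0.6689 0.2250 -0.3288 -0.0592

BᵀP = [25.5000 4.1250; 10.2500 2.0000]
S = R + BᵀPB = [2 0; 0 2] + [104.0625 42.0000; 42.0000 18.2500] = [106.0625 42.0000; 42.0000 20.2500]
BᵀPA = [-84.7500 21.3750; -34.7500 8.2500]
K = S⁻¹·BᵀPA = [-0.6689 0.2250; -0.3288 -0.0592]
A−BK = [0.0042 0.1593; -0.3505 -0.8755]
AᵀP(A−BK) = [1.1388 -0.2406; -0.2406 0.1796]
P' = Q + AᵀP(A−BK) = [5.6388 -2.4906; -2.4906 2.4296]
tr(P') = 8.0684


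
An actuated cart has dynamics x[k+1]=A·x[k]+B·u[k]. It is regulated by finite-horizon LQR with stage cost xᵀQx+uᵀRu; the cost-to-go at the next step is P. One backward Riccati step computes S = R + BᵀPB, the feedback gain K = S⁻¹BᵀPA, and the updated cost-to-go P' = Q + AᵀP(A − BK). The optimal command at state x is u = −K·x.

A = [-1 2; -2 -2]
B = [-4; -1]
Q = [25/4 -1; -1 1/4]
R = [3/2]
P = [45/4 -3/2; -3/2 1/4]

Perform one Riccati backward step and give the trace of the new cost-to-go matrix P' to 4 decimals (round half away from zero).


BᵀP = [-43.5000 5.7500]
S = R + BᵀPB = [3/2] + [168.2500] = [169.7500]
BᵀPA = [32.0000 -98.5000]
K = S⁻¹·BᵀPA = [0.1885 -0.5803]
A−BK = [-0.2459 -0.3211; -1.8115 -2.5803]
AᵀP(A−BK) = [0.2176 0.0685; 0.0685 0.8439]
P' = Q + AᵀP(A−BK) = [6.4676 -0.9315; -0.9315 1.0939]
tr(P') = 7.5615

7.5615


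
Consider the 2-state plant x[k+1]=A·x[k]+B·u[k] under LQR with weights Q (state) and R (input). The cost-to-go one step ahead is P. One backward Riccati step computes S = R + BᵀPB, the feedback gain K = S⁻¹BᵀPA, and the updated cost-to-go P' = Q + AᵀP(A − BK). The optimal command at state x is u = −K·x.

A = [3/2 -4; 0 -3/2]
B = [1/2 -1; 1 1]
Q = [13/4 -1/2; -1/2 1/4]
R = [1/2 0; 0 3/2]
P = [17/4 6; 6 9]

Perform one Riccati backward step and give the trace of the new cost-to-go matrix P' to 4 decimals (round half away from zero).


10.2853

BᵀP = [8.1250 12.0000; 1.7500 3.0000]
S = R + BᵀPB = [1/2 0; 0 3/2] + [16.0625 3.8750; 3.8750 1.2500] = [16.5625 3.8750; 3.8750 2.7500]
BᵀPA = [12.1875 -50.5000; 2.6250 -11.5000]
K = S⁻¹·BᵀPA = [0.7646 -3.0890; -0.1228 0.1709]
A−BK = [0.9949 -2.2845; -0.6418 1.4181]
AᵀP(A−BK) = [0.5665 -1.8009; -1.8009 6.2188]
P' = Q + AᵀP(A−BK) = [3.8165 -2.3009; -2.3009 6.4688]
tr(P') = 10.2853


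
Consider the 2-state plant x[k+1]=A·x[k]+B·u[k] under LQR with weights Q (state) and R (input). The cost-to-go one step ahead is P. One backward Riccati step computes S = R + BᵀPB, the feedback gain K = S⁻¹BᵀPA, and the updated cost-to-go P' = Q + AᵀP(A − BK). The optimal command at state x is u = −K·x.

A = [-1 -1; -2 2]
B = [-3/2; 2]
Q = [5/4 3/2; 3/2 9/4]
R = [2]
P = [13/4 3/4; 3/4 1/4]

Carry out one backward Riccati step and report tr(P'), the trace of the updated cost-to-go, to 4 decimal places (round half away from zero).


BᵀP = [-3.3750 -0.6250]
S = R + BᵀPB = [2] + [3.8125] = [5.8125]
BᵀPA = [4.6250 2.1250]
K = S⁻¹·BᵀPA = [0.7957 0.3656]
A−BK = [0.1935 -0.4516; -3.5914 1.2688]
AᵀP(A−BK) = [3.5699 0.5591; 0.5591 0.4731]
P' = Q + AᵀP(A−BK) = [4.8199 2.0591; 2.0591 2.7231]
tr(P') = 7.5430

7.5430


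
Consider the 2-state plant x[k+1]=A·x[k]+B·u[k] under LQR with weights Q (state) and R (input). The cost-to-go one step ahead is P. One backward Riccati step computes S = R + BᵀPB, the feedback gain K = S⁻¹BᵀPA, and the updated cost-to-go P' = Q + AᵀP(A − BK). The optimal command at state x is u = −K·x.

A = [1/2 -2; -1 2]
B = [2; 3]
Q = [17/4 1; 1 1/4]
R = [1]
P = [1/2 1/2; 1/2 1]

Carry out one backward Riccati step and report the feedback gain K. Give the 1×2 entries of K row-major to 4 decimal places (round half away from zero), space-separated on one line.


BᵀP = [2.5000 4.0000]
S = R + BᵀPB = [1] + [17.0000] = [18.0000]
BᵀPA = [-2.7500 3.0000]
K = S⁻¹·BᵀPA = [-0.1528 0.1667]
A−BK = [0.8056 -2.3333; -0.5417 1.5000]
AᵀP(A−BK) = [0.2049 -0.5417; -0.5417 1.5000]
P' = Q + AᵀP(A−BK) = [4.4549 0.4583; 0.4583 1.7500]
tr(P') = 6.2049

-0.1528 0.1667


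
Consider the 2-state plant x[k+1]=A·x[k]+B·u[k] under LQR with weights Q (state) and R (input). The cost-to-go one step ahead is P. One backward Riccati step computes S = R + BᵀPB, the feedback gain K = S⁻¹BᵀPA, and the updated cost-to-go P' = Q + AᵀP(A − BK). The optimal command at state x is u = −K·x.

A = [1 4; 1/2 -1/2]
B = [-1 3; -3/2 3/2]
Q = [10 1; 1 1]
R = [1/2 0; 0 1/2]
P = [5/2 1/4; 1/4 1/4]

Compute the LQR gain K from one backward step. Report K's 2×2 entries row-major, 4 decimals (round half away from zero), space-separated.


-0.0802 0.3553 0.2972 1.3302

BᵀP = [-2.8750 -0.6250; 7.8750 1.1250]
S = R + BᵀPB = [1/2 0; 0 1/2] + [3.8125 -9.5625; -9.5625 25.3125] = [4.3125 -9.5625; -9.5625 25.8125]
BᵀPA = [-3.1875 -11.1875; 8.4375 30.9375]
K = S⁻¹·BᵀPA = [-0.0802 0.3553; 0.2972 1.3302]
A−BK = [0.0283 0.3648; -0.0660 -1.9623]
AᵀP(A−BK) = [0.0495 0.2217; 0.2217 1.8852]
P' = Q + AᵀP(A−BK) = [10.0495 1.2217; 1.2217 2.8852]
tr(P') = 12.9347


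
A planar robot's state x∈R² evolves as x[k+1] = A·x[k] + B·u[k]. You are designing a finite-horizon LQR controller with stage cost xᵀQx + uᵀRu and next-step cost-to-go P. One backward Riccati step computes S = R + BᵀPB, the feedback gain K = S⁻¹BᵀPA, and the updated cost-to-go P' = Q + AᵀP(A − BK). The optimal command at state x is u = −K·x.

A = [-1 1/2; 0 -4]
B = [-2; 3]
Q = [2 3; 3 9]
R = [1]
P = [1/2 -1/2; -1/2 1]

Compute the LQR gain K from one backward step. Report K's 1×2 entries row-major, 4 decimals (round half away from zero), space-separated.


0.1389 -0.9583

BᵀP = [-2.5000 4.0000]
S = R + BᵀPB = [1] + [17.0000] = [18.0000]
BᵀPA = [2.5000 -17.2500]
K = S⁻¹·BᵀPA = [0.1389 -0.9583]
A−BK = [-0.7222 -1.4167; -0.4167 -1.1250]
AᵀP(A−BK) = [0.1528 0.1458; 0.1458 1.5938]
P' = Q + AᵀP(A−BK) = [2.1528 3.1458; 3.1458 10.5938]
tr(P') = 12.7465


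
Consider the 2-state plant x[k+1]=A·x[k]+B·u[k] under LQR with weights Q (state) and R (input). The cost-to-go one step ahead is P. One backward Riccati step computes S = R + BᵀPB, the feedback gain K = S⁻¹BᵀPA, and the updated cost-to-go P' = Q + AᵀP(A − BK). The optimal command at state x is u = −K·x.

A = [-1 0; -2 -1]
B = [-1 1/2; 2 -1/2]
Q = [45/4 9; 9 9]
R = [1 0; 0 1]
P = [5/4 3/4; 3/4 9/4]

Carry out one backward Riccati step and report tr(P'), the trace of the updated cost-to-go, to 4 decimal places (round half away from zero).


26.6258

BᵀP = [0.2500 3.7500; 0.2500 -0.7500]
S = R + BᵀPB = [1 0; 0 1] + [7.2500 -1.7500; -1.7500 0.5000] = [8.2500 -1.7500; -1.7500 1.5000]
BᵀPA = [-7.7500 -3.7500; 1.2500 0.7500]
K = S⁻¹·BᵀPA = [-1.0134 -0.4631; -0.3490 -0.0403]
A−BK = [-1.8389 -0.4430; -0.1477 -0.0940]
AᵀP(A−BK) = [5.8322 1.7114; 1.7114 0.5436]
P' = Q + AᵀP(A−BK) = [17.0822 10.7114; 10.7114 9.5436]
tr(P') = 26.6258


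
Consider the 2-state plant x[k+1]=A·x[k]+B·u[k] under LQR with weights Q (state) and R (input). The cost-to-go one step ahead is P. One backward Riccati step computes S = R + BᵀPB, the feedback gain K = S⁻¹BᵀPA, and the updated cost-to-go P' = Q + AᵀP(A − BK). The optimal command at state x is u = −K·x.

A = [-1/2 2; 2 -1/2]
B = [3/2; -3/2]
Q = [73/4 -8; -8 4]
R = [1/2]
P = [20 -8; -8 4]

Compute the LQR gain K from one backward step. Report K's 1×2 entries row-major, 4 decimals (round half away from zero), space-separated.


-0.6298 1.0276

BᵀP = [42.0000 -18.0000]
S = R + BᵀPB = [1/2] + [90.0000] = [90.5000]
BᵀPA = [-57.0000 93.0000]
K = S⁻¹·BᵀPA = [-0.6298 1.0276]
A−BK = [0.4448 0.4586; 1.0552 1.0414]
AᵀP(A−BK) = [1.0994 0.5746; 0.5746 1.4309]
P' = Q + AᵀP(A−BK) = [19.3494 -7.4254; -7.4254 5.4309]
tr(P') = 24.7804


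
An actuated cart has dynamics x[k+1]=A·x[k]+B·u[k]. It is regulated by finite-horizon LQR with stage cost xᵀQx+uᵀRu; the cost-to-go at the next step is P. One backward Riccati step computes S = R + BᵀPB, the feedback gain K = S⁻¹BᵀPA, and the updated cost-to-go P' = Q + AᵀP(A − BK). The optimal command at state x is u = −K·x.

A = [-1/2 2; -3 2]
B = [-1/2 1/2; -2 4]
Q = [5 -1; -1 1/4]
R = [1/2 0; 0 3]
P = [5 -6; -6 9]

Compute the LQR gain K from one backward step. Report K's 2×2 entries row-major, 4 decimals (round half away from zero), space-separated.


0.8528 -0.6536 -0.3311 -0.1055

BᵀP = [9.5000 -15.0000; -21.5000 33.0000]
S = R + BᵀPB = [1/2 0; 0 3] + [25.2500 -55.2500; -55.2500 121.2500] = [25.7500 -55.2500; -55.2500 124.2500]
BᵀPA = [40.2500 -11.0000; -88.2500 23.0000]
K = S⁻¹·BᵀPA = [0.8528 -0.6536; -0.3311 -0.1055]
A−BK = [0.0919 1.7260; 0.0298 1.1149]
AᵀP(A−BK) = [0.7098 -0.0051; -0.0051 3.2374]
P' = Q + AᵀP(A−BK) = [5.7098 -1.0051; -1.0051 3.4874]
tr(P') = 9.1972


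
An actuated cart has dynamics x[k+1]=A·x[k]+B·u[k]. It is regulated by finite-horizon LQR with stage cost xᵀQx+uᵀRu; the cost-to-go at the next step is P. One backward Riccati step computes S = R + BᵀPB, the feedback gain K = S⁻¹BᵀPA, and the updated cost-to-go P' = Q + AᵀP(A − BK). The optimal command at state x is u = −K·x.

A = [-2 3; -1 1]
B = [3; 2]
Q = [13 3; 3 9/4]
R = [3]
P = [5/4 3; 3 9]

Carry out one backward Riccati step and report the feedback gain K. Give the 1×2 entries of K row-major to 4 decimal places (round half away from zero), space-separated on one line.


BᵀP = [9.7500 27.0000]
S = R + BᵀPB = [3] + [83.2500] = [86.2500]
BᵀPA = [-46.5000 56.2500]
K = S⁻¹·BᵀPA = [-0.5391 0.6522]
A−BK = [-0.3826 1.0435; 0.0783 -0.3043]
AᵀP(A−BK) = [0.9304 -1.1739; -1.1739 1.5652]
P' = Q + AᵀP(A−BK) = [13.9304 1.8261; 1.8261 3.8152]
tr(P') = 17.7457

-0.5391 0.6522


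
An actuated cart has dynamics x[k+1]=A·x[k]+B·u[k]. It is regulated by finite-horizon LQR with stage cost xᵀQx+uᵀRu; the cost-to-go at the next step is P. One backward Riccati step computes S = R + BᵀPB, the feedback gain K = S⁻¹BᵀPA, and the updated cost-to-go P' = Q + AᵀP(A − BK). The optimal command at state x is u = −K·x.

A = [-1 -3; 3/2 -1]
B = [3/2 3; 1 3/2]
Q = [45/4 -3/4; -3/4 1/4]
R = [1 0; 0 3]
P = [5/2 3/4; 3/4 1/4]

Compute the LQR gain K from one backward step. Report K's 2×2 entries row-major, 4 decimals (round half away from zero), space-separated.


-0.1229 -0.7786 -0.0846 -0.4993

BᵀP = [4.5000 1.3750; 8.6250 2.6250]
S = R + BᵀPB = [1 0; 0 3] + [8.1250 15.5625; 15.5625 29.8125] = [9.1250 15.5625; 15.5625 32.8125]
BᵀPA = [-2.4375 -14.8750; -4.6875 -28.5000]
K = S⁻¹·BᵀPA = [-0.1229 -0.7786; -0.0846 -0.4993]
A−BK = [-0.5619 -0.3342; 1.7497 0.5275]
AᵀP(A−BK) = [0.1165 0.2617; 0.2617 1.4385]
P' = Q + AᵀP(A−BK) = [11.3665 -0.4883; -0.4883 1.6885]
tr(P') = 13.0550


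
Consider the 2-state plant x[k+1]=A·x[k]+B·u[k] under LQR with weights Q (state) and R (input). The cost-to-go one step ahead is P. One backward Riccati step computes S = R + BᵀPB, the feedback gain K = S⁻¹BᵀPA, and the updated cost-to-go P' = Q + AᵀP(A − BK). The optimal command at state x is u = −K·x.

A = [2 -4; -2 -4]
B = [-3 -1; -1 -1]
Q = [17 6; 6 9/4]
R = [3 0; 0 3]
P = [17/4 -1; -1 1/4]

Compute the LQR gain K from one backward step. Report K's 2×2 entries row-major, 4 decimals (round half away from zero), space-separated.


BᵀP = [-11.7500 2.7500; -3.2500 0.7500]
S = R + BᵀPB = [3 0; 0 3] + [32.5000 9.0000; 9.0000 2.5000] = [35.5000 9.0000; 9.0000 5.5000]
BᵀPA = [-29.0000 36.0000; -8.0000 10.0000]
K = S⁻¹·BᵀPA = [-0.7659 0.9453; -0.2013 0.2713]
A−BK = [-0.4989 -0.8928; -2.9672 -2.7834]
AᵀP(A−BK) = [2.1794 -2.4158; -2.4158 3.2560]
P' = Q + AᵀP(A−BK) = [19.1794 3.5842; 3.5842 5.5060]
tr(P') = 24.6854

-0.7659 0.9453 -0.2013 0.2713


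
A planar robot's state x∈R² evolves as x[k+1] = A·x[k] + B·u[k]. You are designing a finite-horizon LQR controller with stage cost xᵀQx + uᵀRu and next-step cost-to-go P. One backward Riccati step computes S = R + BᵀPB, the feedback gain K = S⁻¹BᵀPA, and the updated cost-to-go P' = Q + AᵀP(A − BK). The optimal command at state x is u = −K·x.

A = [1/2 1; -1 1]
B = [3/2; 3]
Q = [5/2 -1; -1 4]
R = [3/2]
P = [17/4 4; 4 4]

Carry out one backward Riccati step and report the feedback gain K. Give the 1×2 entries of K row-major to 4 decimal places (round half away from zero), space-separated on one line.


BᵀP = [18.3750 18.0000]
S = R + BᵀPB = [3/2] + [81.5625] = [83.0625]
BᵀPA = [-8.8125 36.3750]
K = S⁻¹·BᵀPA = [-0.1061 0.4379]
A−BK = [0.6591 0.3431; -0.6817 -0.3138]
AᵀP(A−BK) = [0.1275 -0.0158; -0.0158 0.3205]
P' = Q + AᵀP(A−BK) = [2.6275 -1.0158; -1.0158 4.3205]
tr(P') = 6.9481

-0.1061 0.4379


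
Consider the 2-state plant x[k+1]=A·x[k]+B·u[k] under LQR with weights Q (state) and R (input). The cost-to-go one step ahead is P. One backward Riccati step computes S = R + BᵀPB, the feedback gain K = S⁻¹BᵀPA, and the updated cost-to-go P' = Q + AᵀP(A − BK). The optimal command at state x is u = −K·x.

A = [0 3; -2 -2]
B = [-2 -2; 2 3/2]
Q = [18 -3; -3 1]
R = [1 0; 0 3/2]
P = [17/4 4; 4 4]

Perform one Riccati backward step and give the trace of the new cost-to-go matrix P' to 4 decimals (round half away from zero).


BᵀP = [-0.5000 0.0000; -2.5000 -2.0000]
S = R + BᵀPB = [1 0; 0 3/2] + [1.0000 1.0000; 1.0000 2.0000] = [2.0000 1.0000; 1.0000 3.5000]
BᵀPA = [0.0000 -1.5000; 4.0000 -3.5000]
K = S⁻¹·BᵀPA = [-0.6667 -0.2917; 1.3333 -0.9167]
A−BK = [1.3333 0.5833; -2.6667 -0.0417]
AᵀP(A−BK) = [10.6667 -4.3333; -4.3333 2.6042]
P' = Q + AᵀP(A−BK) = [28.6667 -7.3333; -7.3333 3.6042]
tr(P') = 32.2708

32.2708


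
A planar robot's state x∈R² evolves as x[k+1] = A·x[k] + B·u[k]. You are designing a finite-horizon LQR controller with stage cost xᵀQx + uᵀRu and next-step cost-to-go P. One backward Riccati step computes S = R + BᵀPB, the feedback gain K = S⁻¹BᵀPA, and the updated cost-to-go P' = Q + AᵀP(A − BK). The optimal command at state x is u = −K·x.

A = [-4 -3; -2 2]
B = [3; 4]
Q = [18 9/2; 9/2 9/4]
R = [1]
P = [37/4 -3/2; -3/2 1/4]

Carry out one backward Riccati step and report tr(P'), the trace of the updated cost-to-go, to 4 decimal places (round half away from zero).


25.1065

BᵀP = [21.7500 -3.5000]
S = R + BᵀPB = [1] + [51.2500] = [52.2500]
BᵀPA = [-80.0000 -72.2500]
K = S⁻¹·BᵀPA = [-1.5311 -1.3828]
A−BK = [0.5933 1.1483; 4.1244 7.5311]
AᵀP(A−BK) = [2.5120 2.3780; 2.3780 2.3445]
P' = Q + AᵀP(A−BK) = [20.5120 6.8780; 6.8780 4.5945]
tr(P') = 25.1065


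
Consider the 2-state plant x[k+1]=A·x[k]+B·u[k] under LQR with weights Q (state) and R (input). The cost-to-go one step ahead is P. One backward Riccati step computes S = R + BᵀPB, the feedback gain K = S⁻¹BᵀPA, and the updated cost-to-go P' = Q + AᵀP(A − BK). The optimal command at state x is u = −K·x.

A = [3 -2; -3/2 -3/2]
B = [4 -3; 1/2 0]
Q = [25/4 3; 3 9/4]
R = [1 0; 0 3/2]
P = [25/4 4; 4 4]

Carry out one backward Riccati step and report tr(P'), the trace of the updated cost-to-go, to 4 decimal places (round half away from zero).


14.7811

BᵀP = [27.0000 18.0000; -18.7500 -12.0000]
S = R + BᵀPB = [1 0; 0 3/2] + [117.0000 -81.0000; -81.0000 56.2500] = [118.0000 -81.0000; -81.0000 57.7500]
BᵀPA = [54.0000 -81.0000; -38.2500 55.5000]
K = S⁻¹·BᵀPA = [0.0799 -0.7189; -0.5503 -0.0473]
A−BK = [1.0296 0.7337; -1.5399 -1.1405]
AᵀP(A−BK) = [3.8876 2.5118; 2.5118 2.3935]
P' = Q + AᵀP(A−BK) = [10.1376 5.5118; 5.5118 4.6435]
tr(P') = 14.7811


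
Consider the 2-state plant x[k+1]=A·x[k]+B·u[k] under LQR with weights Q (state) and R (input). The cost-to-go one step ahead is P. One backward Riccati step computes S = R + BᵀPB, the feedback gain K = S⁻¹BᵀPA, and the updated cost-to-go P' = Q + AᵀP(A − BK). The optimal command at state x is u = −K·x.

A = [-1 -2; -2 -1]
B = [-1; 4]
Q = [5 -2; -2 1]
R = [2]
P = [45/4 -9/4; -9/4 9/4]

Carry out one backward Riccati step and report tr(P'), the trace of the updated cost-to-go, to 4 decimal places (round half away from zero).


42.7026

BᵀP = [-20.2500 11.2500]
S = R + BᵀPB = [2] + [65.2500] = [67.2500]
BᵀPA = [-2.2500 29.2500]
K = S⁻¹·BᵀPA = [-0.0335 0.4349]
A−BK = [-1.0335 -1.5651; -1.8662 -2.7398]
AᵀP(A−BK) = [11.1747 16.7286; 16.7286 25.5279]
P' = Q + AᵀP(A−BK) = [16.1747 14.7286; 14.7286 26.5279]
tr(P') = 42.7026


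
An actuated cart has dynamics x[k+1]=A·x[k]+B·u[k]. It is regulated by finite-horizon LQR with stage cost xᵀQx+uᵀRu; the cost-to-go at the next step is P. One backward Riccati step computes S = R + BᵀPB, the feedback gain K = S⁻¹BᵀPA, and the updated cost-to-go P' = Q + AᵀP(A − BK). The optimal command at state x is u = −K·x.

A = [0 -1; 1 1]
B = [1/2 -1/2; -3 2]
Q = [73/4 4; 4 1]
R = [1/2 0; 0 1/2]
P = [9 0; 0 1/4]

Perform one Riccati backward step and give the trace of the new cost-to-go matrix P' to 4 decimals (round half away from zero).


21.9167

BᵀP = [4.5000 -0.7500; -4.5000 0.5000]
S = R + BᵀPB = [1/2 0; 0 1/2] + [4.5000 -3.7500; -3.7500 3.2500] = [5.0000 -3.7500; -3.7500 3.7500]
BᵀPA = [-0.7500 -5.2500; 0.5000 5.0000]
K = S⁻¹·BᵀPA = [-0.2000 -0.2000; -0.0667 1.1333]
A−BK = [0.0667 -0.3333; 0.5333 -1.8667]
AᵀP(A−BK) = [0.1333 -0.4667; -0.4667 2.5333]
P' = Q + AᵀP(A−BK) = [18.3833 3.5333; 3.5333 3.5333]
tr(P') = 21.9167


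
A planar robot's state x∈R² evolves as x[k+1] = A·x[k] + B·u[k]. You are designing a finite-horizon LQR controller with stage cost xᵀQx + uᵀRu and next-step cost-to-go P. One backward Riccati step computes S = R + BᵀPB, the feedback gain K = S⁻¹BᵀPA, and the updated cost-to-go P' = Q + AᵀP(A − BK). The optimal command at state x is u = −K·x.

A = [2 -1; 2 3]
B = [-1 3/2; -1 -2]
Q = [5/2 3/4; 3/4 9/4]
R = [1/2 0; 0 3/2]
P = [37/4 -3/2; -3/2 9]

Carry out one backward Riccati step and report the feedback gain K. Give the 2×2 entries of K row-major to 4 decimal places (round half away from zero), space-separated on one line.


BᵀP = [-7.7500 -7.5000; 16.8750 -20.2500]
S = R + BᵀPB = [1/2 0; 0 3/2] + [15.2500 3.3750; 3.3750 65.8125] = [15.7500 3.3750; 3.3750 67.3125]
BᵀPA = [-30.5000 -14.7500; -6.7500 -77.6250]
K = S⁻¹·BᵀPA = [-1.9358 -0.6969; -0.0032 -1.1183]
A−BK = [0.0690 -0.0195; 0.0577 0.0666]
AᵀP(A−BK) = [1.9358 0.6969; 0.6969 2.1659]
P' = Q + AᵀP(A−BK) = [4.4358 1.4469; 1.4469 4.4159]
tr(P') = 8.8517

-1.9358 -0.6969 -0.0032 -1.1183


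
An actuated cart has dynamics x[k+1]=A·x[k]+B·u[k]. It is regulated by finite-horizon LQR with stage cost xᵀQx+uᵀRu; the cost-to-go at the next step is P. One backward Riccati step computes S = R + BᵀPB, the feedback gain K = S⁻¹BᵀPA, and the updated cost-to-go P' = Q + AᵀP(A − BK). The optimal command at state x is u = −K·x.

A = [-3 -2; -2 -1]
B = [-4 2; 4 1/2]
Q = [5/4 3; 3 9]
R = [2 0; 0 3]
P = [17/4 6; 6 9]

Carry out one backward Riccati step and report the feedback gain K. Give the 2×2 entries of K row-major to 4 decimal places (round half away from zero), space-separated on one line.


-0.5410 -0.2843 -1.6549 -0.9873

BᵀP = [7.0000 12.0000; 11.5000 16.5000]
S = R + BᵀPB = [2 0; 0 3] + [20.0000 20.0000; 20.0000 31.2500] = [22.0000 20.0000; 20.0000 34.2500]
BᵀPA = [-45.0000 -26.0000; -67.5000 -39.5000]
K = S⁻¹·BᵀPA = [-0.5410 -0.2843; -1.6549 -0.9873]
A−BK = [-1.8543 -1.1627; 0.9915 0.6308]
AᵀP(A−BK) = [10.1998 6.0658; 6.0658 3.6110]
P' = Q + AᵀP(A−BK) = [11.4498 9.0658; 9.0658 12.6110]
tr(P') = 24.0608


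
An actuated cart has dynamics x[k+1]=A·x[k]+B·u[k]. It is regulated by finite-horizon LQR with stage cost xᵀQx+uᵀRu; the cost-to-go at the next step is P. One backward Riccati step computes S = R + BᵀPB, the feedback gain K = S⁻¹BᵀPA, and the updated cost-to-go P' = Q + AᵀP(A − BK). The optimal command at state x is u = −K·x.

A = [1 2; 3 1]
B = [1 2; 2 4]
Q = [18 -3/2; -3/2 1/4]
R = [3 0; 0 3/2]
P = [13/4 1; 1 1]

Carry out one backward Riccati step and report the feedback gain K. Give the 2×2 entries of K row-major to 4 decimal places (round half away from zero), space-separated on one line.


BᵀP = [5.2500 3.0000; 10.5000 6.0000]
S = R + BᵀPB = [3 0; 0 3/2] + [11.2500 22.5000; 22.5000 45.0000] = [14.2500 22.5000; 22.5000 46.5000]
BᵀPA = [14.2500 13.5000; 28.5000 27.0000]
K = S⁻¹·BᵀPA = [0.1367 0.1295; 0.5468 0.5180]
A−BK = [-0.2302 0.8345; 0.5396 -1.3309]
AᵀP(A−BK) = [0.7194 -0.1079; -0.1079 2.2662]
P' = Q + AᵀP(A−BK) = [18.7194 -1.6079; -1.6079 2.5162]
tr(P') = 21.2356

0.1367 0.1295 0.5468 0.5180


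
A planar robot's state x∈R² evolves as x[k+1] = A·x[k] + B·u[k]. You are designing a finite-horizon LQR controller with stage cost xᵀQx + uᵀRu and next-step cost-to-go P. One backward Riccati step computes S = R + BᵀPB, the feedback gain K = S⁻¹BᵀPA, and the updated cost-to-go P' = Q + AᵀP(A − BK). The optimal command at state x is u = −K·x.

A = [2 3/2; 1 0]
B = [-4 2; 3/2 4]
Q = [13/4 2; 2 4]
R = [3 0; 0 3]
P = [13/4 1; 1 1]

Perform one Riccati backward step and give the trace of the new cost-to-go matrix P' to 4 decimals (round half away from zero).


8.2461

BᵀP = [-11.5000 -2.5000; 10.5000 6.0000]
S = R + BᵀPB = [3 0; 0 3] + [42.2500 -33.0000; -33.0000 45.0000] = [45.2500 -33.0000; -33.0000 48.0000]
BᵀPA = [-25.5000 -17.2500; 27.0000 15.7500]
K = S⁻¹·BᵀPA = [-0.3075 -0.2846; 0.3511 0.1324]
A−BK = [0.0679 0.0966; 0.0568 -0.1028]
AᵀP(A−BK) = [0.6794 0.4160; 0.4160 0.3167]
P' = Q + AᵀP(A−BK) = [3.9294 2.4160; 2.4160 4.3167]
tr(P') = 8.2461


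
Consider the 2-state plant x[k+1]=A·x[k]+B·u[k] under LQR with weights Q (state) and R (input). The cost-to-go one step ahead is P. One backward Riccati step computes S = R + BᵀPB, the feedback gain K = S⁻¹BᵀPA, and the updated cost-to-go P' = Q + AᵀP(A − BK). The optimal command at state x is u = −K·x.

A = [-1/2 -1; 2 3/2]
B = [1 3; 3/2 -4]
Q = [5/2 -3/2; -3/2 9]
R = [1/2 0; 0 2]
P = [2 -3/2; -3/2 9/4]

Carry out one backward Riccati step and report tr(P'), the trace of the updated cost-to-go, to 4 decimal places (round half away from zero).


12.0469

BᵀP = [-0.2500 1.8750; 12.0000 -13.5000]
S = R + BᵀPB = [1/2 0; 0 2] + [2.5625 -8.2500; -8.2500 90.0000] = [3.0625 -8.2500; -8.2500 92.0000]
BᵀPA = [3.8750 3.0625; -33.0000 -32.2500]
K = S⁻¹·BᵀPA = [0.3943 0.0734; -0.3233 -0.3440]
A−BK = [0.0758 -0.0415; 0.1152 0.0140]
AᵀP(A−BK) = [0.3020 0.2398; 0.2398 0.2450]
P' = Q + AᵀP(A−BK) = [2.8020 -1.2602; -1.2602 9.2450]
tr(P') = 12.0469


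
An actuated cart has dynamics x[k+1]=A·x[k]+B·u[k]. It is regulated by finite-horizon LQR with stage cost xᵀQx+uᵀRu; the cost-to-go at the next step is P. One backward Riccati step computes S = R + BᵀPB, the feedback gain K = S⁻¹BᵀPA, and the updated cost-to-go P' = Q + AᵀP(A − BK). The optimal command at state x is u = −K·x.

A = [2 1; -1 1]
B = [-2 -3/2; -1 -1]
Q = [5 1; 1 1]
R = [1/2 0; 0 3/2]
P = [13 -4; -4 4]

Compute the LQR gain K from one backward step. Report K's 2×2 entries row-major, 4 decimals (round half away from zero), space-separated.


BᵀP = [-22.0000 4.0000; -15.5000 2.0000]
S = R + BᵀPB = [1/2 0; 0 3/2] + [40.0000 29.0000; 29.0000 21.2500] = [40.5000 29.0000; 29.0000 22.7500]
BᵀPA = [-48.0000 -18.0000; -33.0000 -13.5000]
K = S⁻¹·BᵀPA = [-1.6796 -0.2240; 0.6905 -0.3079]
A−BK = [-0.3235 0.0902; -1.9891 0.4681]
AᵀP(A−BK) = [14.1649 -2.9114; -2.9114 0.8118]
P' = Q + AᵀP(A−BK) = [19.1649 -1.9114; -1.9114 1.8118]
tr(P') = 20.9767

-1.6796 -0.2240 0.6905 -0.3079


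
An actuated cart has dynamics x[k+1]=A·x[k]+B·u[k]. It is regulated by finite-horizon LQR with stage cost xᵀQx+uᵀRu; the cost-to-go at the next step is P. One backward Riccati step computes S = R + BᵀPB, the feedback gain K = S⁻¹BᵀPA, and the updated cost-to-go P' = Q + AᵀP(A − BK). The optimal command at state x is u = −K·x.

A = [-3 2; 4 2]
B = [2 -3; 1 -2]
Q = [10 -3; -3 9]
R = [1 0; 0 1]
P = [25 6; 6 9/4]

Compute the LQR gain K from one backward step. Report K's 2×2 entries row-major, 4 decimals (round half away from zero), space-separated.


-1.0485 0.2205 -0.1141 -0.5722

BᵀP = [56.0000 14.2500; -87.0000 -22.5000]
S = R + BᵀPB = [1 0; 0 1] + [126.2500 -196.5000; -196.5000 306.0000] = [127.2500 -196.5000; -196.5000 307.0000]
BᵀPA = [-111.0000 140.5000; 171.0000 -219.0000]
K = S⁻¹·BᵀPA = [-1.0485 0.2205; -0.1141 -0.5722]
A−BK = [-1.2453 -0.1577; 4.8203 0.6351]
AᵀP(A−BK) = [20.1284 2.3252; 2.3252 0.7034]
P' = Q + AᵀP(A−BK) = [30.1284 -0.6748; -0.6748 9.7034]
tr(P') = 39.8319


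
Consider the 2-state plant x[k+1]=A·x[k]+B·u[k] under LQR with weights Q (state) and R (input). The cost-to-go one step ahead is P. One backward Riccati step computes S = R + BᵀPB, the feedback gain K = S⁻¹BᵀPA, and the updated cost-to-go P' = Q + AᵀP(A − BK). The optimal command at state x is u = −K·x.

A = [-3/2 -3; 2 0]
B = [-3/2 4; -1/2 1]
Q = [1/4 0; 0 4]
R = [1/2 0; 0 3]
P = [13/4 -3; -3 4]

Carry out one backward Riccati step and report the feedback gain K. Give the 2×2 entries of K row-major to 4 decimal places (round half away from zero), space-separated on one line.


0.3737 0.8142 -0.7683 -0.6013

BᵀP = [-3.3750 2.5000; 10.0000 -8.0000]
S = R + BᵀPB = [1/2 0; 0 3] + [3.8125 -11.0000; -11.0000 32.0000] = [4.3125 -11.0000; -11.0000 35.0000]
BᵀPA = [10.0625 10.1250; -31.0000 -30.0000]
K = S⁻¹·BᵀPA = [0.3737 0.8142; -0.7683 -0.6013]
A−BK = [2.1336 0.6263; 2.9551 1.0084]
AᵀP(A−BK) = [13.7359 5.7933; 5.7933 2.9687]
P' = Q + AᵀP(A−BK) = [13.9859 5.7933; 5.7933 6.9687]
tr(P') = 20.9546


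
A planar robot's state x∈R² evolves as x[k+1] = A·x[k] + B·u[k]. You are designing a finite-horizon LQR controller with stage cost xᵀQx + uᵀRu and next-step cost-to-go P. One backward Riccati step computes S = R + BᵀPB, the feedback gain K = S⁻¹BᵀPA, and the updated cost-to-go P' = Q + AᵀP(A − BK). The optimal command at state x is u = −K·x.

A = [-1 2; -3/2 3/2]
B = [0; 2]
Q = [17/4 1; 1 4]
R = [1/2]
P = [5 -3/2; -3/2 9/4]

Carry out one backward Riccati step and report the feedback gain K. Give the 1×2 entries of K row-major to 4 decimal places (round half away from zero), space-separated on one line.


-0.3947 0.0789

BᵀP = [-3.0000 4.5000]
S = R + BᵀPB = [1/2] + [9.0000] = [9.5000]
BᵀPA = [-3.7500 0.7500]
K = S⁻¹·BᵀPA = [-0.3947 0.0789]
A−BK = [-1.0000 2.0000; -0.7105 1.3421]
AᵀP(A−BK) = [4.0822 -8.0164; -8.0164 16.0033]
P' = Q + AᵀP(A−BK) = [8.3322 -7.0164; -7.0164 20.0033]
tr(P') = 28.3355


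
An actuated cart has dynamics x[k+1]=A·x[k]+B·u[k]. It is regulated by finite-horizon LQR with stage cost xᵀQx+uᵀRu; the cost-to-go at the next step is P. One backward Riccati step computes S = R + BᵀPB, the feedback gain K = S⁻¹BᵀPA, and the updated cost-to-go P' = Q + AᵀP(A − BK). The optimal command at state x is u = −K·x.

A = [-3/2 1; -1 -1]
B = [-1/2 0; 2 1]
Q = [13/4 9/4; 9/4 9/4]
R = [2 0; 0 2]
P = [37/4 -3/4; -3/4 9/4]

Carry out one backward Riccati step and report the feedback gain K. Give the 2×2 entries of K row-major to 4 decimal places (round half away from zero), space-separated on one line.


0.6077 -0.8198 -0.9617 0.2344

BᵀP = [-6.1250 4.8750; -0.7500 2.2500]
S = R + BᵀPB = [2 0; 0 2] + [12.8125 4.8750; 4.8750 2.2500] = [14.8125 4.8750; 4.8750 4.2500]
BᵀPA = [4.3125 -11.0000; -1.1250 -3.0000]
K = S⁻¹·BᵀPA = [0.6077 -0.8198; -0.9617 0.2344]
A−BK = [-1.1962 0.5901; -1.2536 0.4051]
AᵀP(A−BK) = [17.1100 -8.2010; -8.2010 4.6858]
P' = Q + AᵀP(A−BK) = [20.3600 -5.9510; -5.9510 6.9358]
tr(P') = 27.2959


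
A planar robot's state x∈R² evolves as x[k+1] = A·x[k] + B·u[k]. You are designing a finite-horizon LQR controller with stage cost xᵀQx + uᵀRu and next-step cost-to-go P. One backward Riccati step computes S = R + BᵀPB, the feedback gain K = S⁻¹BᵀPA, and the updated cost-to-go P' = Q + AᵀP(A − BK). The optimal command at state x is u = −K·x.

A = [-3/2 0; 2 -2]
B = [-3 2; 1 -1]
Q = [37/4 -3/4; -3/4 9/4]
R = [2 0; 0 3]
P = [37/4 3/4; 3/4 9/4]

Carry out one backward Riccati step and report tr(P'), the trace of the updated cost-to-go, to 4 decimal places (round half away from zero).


24.7383

BᵀP = [-27.0000 0.0000; 17.7500 -0.7500]
S = R + BᵀPB = [2 0; 0 3] + [81.0000 -54.0000; -54.0000 36.2500] = [83.0000 -54.0000; -54.0000 39.2500]
BᵀPA = [40.5000 0.0000; -28.1250 1.5000]
K = S⁻¹·BᵀPA = [0.2074 0.2370; -0.4312 0.3643]
A−BK = [-0.0154 -0.0176; 1.3614 -1.8727]
AᵀP(A−BK) = [4.7847 -6.1031; -6.1031 8.4535]
P' = Q + AᵀP(A−BK) = [14.0347 -6.8531; -6.8531 10.7035]
tr(P') = 24.7383


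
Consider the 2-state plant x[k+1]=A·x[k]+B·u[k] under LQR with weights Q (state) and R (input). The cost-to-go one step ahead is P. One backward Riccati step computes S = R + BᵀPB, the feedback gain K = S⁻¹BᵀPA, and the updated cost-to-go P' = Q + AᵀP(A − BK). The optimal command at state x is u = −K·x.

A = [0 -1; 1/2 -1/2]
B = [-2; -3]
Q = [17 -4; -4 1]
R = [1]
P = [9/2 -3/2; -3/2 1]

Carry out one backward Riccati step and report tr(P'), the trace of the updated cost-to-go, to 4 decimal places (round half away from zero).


19.4750

BᵀP = [-4.5000 0.0000]
S = R + BᵀPB = [1] + [9.0000] = [10.0000]
BᵀPA = [0.0000 4.5000]
K = S⁻¹·BᵀPA = [0.0000 0.4500]
A−BK = [0.0000 -0.1000; 0.5000 0.8500]
AᵀP(A−BK) = [0.2500 0.5000; 0.5000 1.2250]
P' = Q + AᵀP(A−BK) = [17.2500 -3.5000; -3.5000 2.2250]
tr(P') = 19.4750


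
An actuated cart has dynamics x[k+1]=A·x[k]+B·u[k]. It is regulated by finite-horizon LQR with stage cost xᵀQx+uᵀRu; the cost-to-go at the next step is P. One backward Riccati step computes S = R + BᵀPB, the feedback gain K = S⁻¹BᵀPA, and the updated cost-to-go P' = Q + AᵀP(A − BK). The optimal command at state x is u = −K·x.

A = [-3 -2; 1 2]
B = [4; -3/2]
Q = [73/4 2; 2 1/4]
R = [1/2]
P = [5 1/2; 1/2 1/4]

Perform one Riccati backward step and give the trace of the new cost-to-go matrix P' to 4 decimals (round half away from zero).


BᵀP = [19.2500 1.6250]
S = R + BᵀPB = [1/2] + [74.5625] = [75.0625]
BᵀPA = [-56.1250 -35.2500]
K = S⁻¹·BᵀPA = [-0.7477 -0.4696]
A−BK = [-0.0092 -0.1216; -0.1216 1.2956]
AᵀP(A−BK) = [0.2848 0.1432; 0.1432 0.4463]
P' = Q + AᵀP(A−BK) = [18.5348 2.1432; 2.1432 0.6963]
tr(P') = 19.2311

19.2311


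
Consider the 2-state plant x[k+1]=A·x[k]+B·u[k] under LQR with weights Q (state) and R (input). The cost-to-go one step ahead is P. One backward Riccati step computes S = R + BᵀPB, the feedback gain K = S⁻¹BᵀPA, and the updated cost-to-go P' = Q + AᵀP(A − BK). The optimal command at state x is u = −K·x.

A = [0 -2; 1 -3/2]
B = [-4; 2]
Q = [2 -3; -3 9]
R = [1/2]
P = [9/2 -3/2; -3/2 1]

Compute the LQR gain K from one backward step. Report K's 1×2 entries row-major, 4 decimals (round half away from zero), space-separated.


0.0796 0.2985

BᵀP = [-21.0000 8.0000]
S = R + BᵀPB = [1/2] + [100.0000] = [100.5000]
BᵀPA = [8.0000 30.0000]
K = S⁻¹·BᵀPA = [0.0796 0.2985]
A−BK = [0.3184 -0.8060; 0.8408 -2.0970]
AᵀP(A−BK) = [0.3632 -0.8881; -0.8881 2.2948]
P' = Q + AᵀP(A−BK) = [2.3632 -3.8881; -3.8881 11.2948]
tr(P') = 13.6580


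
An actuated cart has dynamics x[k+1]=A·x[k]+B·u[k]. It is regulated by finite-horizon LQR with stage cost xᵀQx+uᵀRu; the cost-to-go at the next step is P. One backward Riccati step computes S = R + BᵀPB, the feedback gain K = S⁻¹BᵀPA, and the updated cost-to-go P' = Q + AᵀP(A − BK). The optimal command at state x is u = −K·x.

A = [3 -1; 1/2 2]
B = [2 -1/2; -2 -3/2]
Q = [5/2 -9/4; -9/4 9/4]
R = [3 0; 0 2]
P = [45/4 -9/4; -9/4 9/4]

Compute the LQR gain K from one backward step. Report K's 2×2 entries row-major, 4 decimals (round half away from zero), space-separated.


1.0200 -0.6000 -1.2115 -0.3462

BᵀP = [27.0000 -9.0000; -2.2500 -2.2500]
S = R + BᵀPB = [3 0; 0 2] + [72.0000 0.0000; 0.0000 4.5000] = [75.0000 0.0000; 0.0000 6.5000]
BᵀPA = [76.5000 -45.0000; -7.8750 -2.2500]
K = S⁻¹·BᵀPA = [1.0200 -0.6000; -1.2115 -0.3462]
A−BK = [0.3542 0.0269; 0.7227 0.2808]
AᵀP(A−BK) = [7.4916 -0.7010; -0.7010 1.4712]
P' = Q + AᵀP(A−BK) = [9.9916 -2.9510; -2.9510 3.7212]
tr(P') = 13.7128


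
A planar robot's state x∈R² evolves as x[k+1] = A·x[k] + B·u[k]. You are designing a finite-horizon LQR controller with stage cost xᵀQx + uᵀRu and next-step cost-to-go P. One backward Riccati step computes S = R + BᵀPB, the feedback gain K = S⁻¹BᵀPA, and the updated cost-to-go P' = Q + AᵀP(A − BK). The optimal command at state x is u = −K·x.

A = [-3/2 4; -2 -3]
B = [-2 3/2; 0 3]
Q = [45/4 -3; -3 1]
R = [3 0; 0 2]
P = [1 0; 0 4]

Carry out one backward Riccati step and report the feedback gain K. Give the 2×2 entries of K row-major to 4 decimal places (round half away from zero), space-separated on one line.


0.1540 -1.5105 -0.6407 -0.8579

BᵀP = [-2.0000 0.0000; 1.5000 12.0000]
S = R + BᵀPB = [3 0; 0 2] + [4.0000 -3.0000; -3.0000 38.2500] = [7.0000 -3.0000; -3.0000 40.2500]
BᵀPA = [3.0000 -8.0000; -26.2500 -30.0000]
K = S⁻¹·BᵀPA = [0.1540 -1.5105; -0.6407 -0.8579]
A−BK = [-0.2310 2.2658; -0.0779 -0.4262]
AᵀP(A−BK) = [0.9698 0.0110; 0.0110 14.1778]
P' = Q + AᵀP(A−BK) = [12.2198 -2.9890; -2.9890 15.1778]
tr(P') = 27.3976
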